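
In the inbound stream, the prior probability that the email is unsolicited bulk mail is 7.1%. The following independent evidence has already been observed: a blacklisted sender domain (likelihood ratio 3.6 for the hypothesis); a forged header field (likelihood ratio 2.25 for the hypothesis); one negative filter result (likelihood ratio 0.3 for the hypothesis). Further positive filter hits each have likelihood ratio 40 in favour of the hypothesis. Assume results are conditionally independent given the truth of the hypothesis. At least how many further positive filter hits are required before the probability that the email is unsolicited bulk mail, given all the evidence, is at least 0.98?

2

Prior odds = 0.071/0.929 = 71/929.
Combined Bayes factor of the evidence already in hand = 3.6 × 2.25 × 0.3 = 2.43.
Odds after that evidence = (71/929) × 2.43 = 17253/92900.
Target odds = 0.98/0.02 = 49.
Need 40ⁿ ≥ 49 ÷ (17253/92900) = 4552100/17253.
40¹ = 40 falls short of 4552100/17253 but 40² = 1600 reaches it, so n = 2.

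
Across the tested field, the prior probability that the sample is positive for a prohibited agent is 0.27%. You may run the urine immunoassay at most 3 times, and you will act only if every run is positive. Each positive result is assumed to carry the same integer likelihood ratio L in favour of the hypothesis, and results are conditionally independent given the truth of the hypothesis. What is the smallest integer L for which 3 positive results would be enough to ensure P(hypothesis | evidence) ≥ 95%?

Prior odds = 0.0027/0.9973 = 27/9973.
Target odds = 0.95/0.05 = 19.
Need L³ ≥ 19 ÷ (27/9973) = 189487/27.
19³ = 6859 < 189487/27 ≤ 8000 = 20³, so L = 20.

20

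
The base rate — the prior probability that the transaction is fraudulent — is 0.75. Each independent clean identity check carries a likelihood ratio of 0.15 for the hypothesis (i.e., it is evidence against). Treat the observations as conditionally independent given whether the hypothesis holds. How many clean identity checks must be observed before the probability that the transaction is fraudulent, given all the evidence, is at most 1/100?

4

Prior odds = 0.75/0.25 = 3.
Likelihood ratio per clean identity check = 0.15.
Target odds: 0.01 ÷ 0.99 = 1/99.
Need 3 × 0.15ⁿ ≤ 1/99, i.e. 0.15ⁿ ≤ 1/297.
0.15³ = 0.003375 is still above 1/297 but 0.15⁴ = 81/160000 is at or below it, so n = 4.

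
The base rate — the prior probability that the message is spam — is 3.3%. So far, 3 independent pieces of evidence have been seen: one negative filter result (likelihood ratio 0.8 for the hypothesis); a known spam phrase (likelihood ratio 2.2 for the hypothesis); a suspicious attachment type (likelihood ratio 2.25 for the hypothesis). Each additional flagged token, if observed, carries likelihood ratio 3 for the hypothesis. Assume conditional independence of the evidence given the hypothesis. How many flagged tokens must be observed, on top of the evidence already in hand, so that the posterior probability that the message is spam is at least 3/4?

3

Prior odds = 0.033/0.967 = 33/967.
Combined Bayes factor of the evidence already in hand = 0.8 × 2.2 × 2.25 = 3.96.
Odds after that evidence = (33/967) × 3.96 = 3267/24175.
Target odds = 0.75/0.25 = 3.
Need 3ⁿ ≥ 3 ÷ (3267/24175) = 24175/1089.
3² = 9 falls short of 24175/1089 but 3³ = 27 reaches it, so n = 3.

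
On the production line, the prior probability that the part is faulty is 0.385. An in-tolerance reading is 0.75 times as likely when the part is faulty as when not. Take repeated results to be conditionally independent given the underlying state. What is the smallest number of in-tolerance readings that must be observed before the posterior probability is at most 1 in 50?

Prior odds = 0.385/0.615 = 77/123.
Likelihood ratio per in-tolerance reading = 0.75.
Target posterior odds = 0.02/0.98 = 1/49.
Need (77/123) × 0.75ⁿ ≤ 1/49, i.e. 0.75ⁿ ≤ 123/3773.
0.75¹¹ = 177147/4194304 is still above 123/3773 but 0.75¹² = 531441/16777216 is at or below it, so n = 12.

12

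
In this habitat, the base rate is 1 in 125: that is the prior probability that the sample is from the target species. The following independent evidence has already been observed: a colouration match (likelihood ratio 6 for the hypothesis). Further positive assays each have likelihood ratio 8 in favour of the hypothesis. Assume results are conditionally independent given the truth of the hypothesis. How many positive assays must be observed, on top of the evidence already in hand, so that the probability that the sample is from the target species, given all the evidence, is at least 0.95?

Prior odds = 0.008/0.992 = 1/124.
Bayes factor of the evidence already in hand = 6.
Odds after that evidence = (1/124) × 6 = 3/62.
Target odds = 0.95/0.05 = 19.
Need 8ⁿ ≥ 19 ÷ (3/62) = 1178/3.
8² = 64 falls short of 1178/3 but 8³ = 512 reaches it, so n = 3.

3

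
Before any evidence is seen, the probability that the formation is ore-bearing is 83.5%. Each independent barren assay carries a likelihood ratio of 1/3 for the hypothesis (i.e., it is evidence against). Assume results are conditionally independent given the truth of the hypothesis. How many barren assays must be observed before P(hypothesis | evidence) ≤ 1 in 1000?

Prior odds = 0.835/0.165 = 167/33.
Likelihood ratio per barren assay = 1/3.
Target posterior odds = 0.001/0.999 = 1/999.
Require (1/3)ⁿ ≤ 1/999 ÷ (167/33) = 11/55611.
(1/3)⁷ = 1/2187 is still above 11/55611 but (1/3)⁸ = 1/6561 is at or below it, so n = 8.

8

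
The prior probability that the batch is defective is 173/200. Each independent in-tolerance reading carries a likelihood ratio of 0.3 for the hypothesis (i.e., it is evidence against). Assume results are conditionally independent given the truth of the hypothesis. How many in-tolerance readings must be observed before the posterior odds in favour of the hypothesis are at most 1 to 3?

3

Prior odds: 0.865 ÷ 0.135 = 173/27.
Likelihood ratio per in-tolerance reading = 0.3.
Target odds = 1/3.
Require 0.3ⁿ ≤ 1/3 ÷ (173/27) = 9/173.
0.3² = 0.09 is still above 9/173 but 0.3³ = 0.027 is at or below it, so n = 3.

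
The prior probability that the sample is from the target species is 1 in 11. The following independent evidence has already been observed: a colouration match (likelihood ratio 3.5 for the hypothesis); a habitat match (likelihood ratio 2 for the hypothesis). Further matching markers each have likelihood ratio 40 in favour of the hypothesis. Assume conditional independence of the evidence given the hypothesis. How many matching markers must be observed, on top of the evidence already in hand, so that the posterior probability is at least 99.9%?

Prior odds = (1/11)/(10/11) = 0.1.
Combined Bayes factor of the evidence already in hand = 3.5 × 2 = 7.
Odds after that evidence = 0.1 × 7 = 0.7.
Target odds = 0.999/0.001 = 999.
Need 40ⁿ ≥ 999 ÷ 0.7 = 9990/7.
40¹ = 40 falls short of 9990/7 but 40² = 1600 reaches it, so n = 2.

2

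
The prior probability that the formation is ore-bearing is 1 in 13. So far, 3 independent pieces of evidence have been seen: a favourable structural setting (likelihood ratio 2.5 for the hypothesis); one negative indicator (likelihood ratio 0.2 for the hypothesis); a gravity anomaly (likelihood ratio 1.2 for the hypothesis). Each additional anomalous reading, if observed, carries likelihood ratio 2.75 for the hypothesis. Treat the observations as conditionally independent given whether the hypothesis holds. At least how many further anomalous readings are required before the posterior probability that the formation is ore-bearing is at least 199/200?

Prior odds = (1/13)/(12/13) = 1/12.
Combined Bayes factor of the evidence already in hand = 2.5 × 0.2 × 1.2 = 0.6.
Odds after that evidence = (1/12) × 0.6 = 0.05.
Target odds = 0.995/0.005 = 199.
Need 2.75ⁿ ≥ 199 ÷ 0.05 = 3980.
2.75⁸ = 214358881/65536 falls short of 3980 but 2.75⁹ ≈8994.86 reaches it, so n = 9.

9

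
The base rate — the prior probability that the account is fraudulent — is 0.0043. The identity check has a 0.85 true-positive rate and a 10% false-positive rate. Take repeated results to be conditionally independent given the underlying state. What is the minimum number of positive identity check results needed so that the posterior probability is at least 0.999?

Prior odds = 0.0043/0.9957 = 43/9957.
Likelihood ratio of a positive result = 0.85/0.1 = 8.5.
Target posterior odds = 0.999/0.001 = 999.
Need (43/9957) × 8.5ⁿ ≥ 999, i.e. 8.5ⁿ ≥ 9947043/43.
8.5⁵ = 44370.53125 falls short of 9947043/43 but 8.5⁶ = 24137569/64 reaches it, so n = 6.

6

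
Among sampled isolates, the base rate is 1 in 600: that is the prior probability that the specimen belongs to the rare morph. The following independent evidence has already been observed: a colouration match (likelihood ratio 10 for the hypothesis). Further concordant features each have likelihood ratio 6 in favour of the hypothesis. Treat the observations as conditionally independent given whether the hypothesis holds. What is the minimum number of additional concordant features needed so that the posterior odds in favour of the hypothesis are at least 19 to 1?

Prior odds = (1/600)/(599/600) = 1/599.
Bayes factor of the evidence already in hand = 10.
Odds after that evidence = (1/599) × 10 = 10/599.
Target odds = 19.
Need 6ⁿ ≥ 19 ÷ (10/599) = 1138.1.
6³ = 216 falls short of 1138.1 but 6⁴ = 1296 reaches it, so n = 4.

4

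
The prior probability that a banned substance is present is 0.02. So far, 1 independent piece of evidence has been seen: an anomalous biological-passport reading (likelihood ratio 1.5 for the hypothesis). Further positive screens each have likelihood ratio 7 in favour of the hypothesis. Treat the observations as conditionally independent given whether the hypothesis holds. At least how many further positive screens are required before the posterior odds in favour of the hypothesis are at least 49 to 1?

4

Prior odds = 0.02/0.98 = 1/49.
Bayes factor of the evidence already in hand = 1.5.
Odds after that evidence = (1/49) × 1.5 = 3/98.
Target odds = 49.
Need 7ⁿ ≥ 49 ÷ (3/98) = 4802/3.
7³ = 343 falls short of 4802/3 but 7⁴ = 2401 reaches it, so n = 4.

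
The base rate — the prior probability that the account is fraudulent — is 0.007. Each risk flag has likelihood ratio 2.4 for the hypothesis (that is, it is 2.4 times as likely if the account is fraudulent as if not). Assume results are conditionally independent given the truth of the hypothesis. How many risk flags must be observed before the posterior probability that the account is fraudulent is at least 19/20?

10

Prior odds = 0.007/0.993 = 7/993.
Likelihood ratio per risk flag = 2.4.
Target odds: 0.95 ÷ 0.05 = 19.
Require 2.4ⁿ ≥ 19 ÷ (7/993) = 18867/7.
2.4⁹ ≈2641.81 falls short of 18867/7 but 2.4¹⁰ ≈6340.34 reaches it, so n = 10.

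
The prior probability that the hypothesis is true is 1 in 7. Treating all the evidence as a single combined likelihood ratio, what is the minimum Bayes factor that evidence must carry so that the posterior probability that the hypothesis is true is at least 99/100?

594

Prior odds = (1/7)/(6/7) = 1/6.
Target odds = 0.99/0.01 = 99.
Required Bayes factor = 99 ÷ (1/6) = 594.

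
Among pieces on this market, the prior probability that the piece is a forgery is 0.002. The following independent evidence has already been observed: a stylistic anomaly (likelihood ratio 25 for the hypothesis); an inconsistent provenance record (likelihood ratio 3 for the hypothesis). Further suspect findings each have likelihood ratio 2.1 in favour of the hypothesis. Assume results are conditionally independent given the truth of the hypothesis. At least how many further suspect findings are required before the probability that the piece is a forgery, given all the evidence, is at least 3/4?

5

Prior odds = 0.002/0.998 = 1/499.
Combined Bayes factor of the evidence already in hand = 25 × 3 = 75.
Odds after that evidence = (1/499) × 75 = 75/499.
Target odds = 0.75/0.25 = 3.
Need 2.1ⁿ ≥ 3 ÷ (75/499) = 19.96.
2.1⁴ = 19.4481 falls short of 19.96 but 2.1⁵ = 4084101/100000 reaches it, so n = 5.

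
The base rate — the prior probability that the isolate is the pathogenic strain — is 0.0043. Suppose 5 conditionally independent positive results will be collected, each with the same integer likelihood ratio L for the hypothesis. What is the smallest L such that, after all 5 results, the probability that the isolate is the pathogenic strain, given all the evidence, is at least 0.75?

Prior odds = 0.0043/0.9957 = 43/9957.
Target odds = 0.75/0.25 = 3.
Need L⁵ ≥ 3 ÷ (43/9957) = 29871/43.
3⁵ = 243 < 29871/43 ≤ 1024 = 4⁵, so L = 4.

4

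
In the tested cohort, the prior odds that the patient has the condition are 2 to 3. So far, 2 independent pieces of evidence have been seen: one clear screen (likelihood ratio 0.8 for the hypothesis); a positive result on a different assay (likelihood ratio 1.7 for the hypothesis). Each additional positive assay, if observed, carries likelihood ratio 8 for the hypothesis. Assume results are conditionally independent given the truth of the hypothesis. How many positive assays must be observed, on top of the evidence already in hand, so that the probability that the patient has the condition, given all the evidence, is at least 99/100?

3

Prior odds = 2/3.
Combined Bayes factor of the evidence already in hand = 0.8 × 1.7 = 1.36.
Odds after that evidence = (2/3) × 1.36 = 68/75.
Target odds = 0.99/0.01 = 99.
Need 8ⁿ ≥ 99 ÷ (68/75) = 7425/68.
8² = 64 falls short of 7425/68 but 8³ = 512 reaches it, so n = 3.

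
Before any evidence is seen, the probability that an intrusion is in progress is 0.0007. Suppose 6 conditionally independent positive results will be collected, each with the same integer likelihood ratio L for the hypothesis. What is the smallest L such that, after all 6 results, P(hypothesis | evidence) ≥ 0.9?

Prior odds = 0.0007/0.9993 = 7/9993.
Target odds = 0.9/0.1 = 9.
Need L⁶ ≥ 9 ÷ (7/9993) = 89937/7.
4⁶ = 4096 < 89937/7 ≤ 15625 = 5⁶, so L = 5.

5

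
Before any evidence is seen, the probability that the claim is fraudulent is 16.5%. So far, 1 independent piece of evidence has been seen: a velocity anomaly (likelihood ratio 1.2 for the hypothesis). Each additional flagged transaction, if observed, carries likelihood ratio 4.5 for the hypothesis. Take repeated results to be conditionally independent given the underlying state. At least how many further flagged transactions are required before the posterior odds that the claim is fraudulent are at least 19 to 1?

3

Prior odds = 0.165/0.835 = 33/167.
Bayes factor of the evidence already in hand = 1.2.
Odds after that evidence = (33/167) × 1.2 = 198/835.
Target odds = 19.
Need 4.5ⁿ ≥ 19 ÷ (198/835) = 15865/198.
4.5² = 20.25 falls short of 15865/198 but 4.5³ = 91.125 reaches it, so n = 3.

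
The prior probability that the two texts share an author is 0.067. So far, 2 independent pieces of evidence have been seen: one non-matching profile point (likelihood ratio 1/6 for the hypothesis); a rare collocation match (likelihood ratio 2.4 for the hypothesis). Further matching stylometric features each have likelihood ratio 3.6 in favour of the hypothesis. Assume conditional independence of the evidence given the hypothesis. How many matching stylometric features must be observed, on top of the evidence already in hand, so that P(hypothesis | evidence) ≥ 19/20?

Prior odds = 0.067/0.933 = 67/933.
Combined Bayes factor of the evidence already in hand = (1/6) × 2.4 = 0.4.
Odds after that evidence = (67/933) × 0.4 = 134/4665.
Target odds = 0.95/0.05 = 19.
Need 3.6ⁿ ≥ 19 ÷ (134/4665) = 88635/134.
3.6⁵ = 604.66176 falls short of 88635/134 but 3.6⁶ = 34012224/15625 reaches it, so n = 6.

6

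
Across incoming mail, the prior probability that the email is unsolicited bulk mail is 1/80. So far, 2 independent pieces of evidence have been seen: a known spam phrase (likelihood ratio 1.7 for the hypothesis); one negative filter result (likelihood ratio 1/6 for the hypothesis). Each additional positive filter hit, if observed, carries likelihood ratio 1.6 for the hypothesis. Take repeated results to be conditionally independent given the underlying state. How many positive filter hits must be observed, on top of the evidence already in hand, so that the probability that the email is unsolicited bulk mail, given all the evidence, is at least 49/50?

21

Prior odds = 0.0125/0.9875 = 1/79.
Combined Bayes factor of the evidence already in hand = 1.7 × (1/6) = 17/60.
Odds after that evidence = (1/79) × 17/60 = 17/4740.
Target odds = 0.98/0.02 = 49.
Need 1.6ⁿ ≥ 49 ÷ (17/4740) = 232260/17.
1.6²⁰ ≈12089.3 falls short of 232260/17 but 1.6²¹ ≈19342.8 reaches it, so n = 21.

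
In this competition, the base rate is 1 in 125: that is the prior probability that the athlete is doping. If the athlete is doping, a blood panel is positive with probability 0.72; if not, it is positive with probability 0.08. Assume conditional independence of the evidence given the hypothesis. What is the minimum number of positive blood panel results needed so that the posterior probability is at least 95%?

Prior odds: 0.008 ÷ 0.992 = 1/124.
Likelihood ratio of a positive = 0.72/0.08 = 9.
Target odds: 0.95 ÷ 0.05 = 19.
Require 9ⁿ ≥ 19 ÷ (1/124) = 2356.
9³ = 729 falls short of 2356 but 9⁴ = 6561 reaches it, so n = 4.

4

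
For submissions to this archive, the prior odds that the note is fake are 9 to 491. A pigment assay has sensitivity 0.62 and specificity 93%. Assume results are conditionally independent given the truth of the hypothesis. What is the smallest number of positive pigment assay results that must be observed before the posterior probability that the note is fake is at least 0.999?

Prior odds = 9/491.
False-positive rate = 1 − 0.93 = 0.07; likelihood ratio of a positive = 0.62/0.07 = 62/7.
Target odds: 0.999 ÷ 0.001 = 999.
Need (9/491) × (62/7)ⁿ ≥ 999, i.e. (62/7)ⁿ ≥ 54501.
(62/7)⁴ = 14776336/2401 falls short of 54501 but (62/7)⁵ = 916132832/16807 reaches it, so n = 5.

5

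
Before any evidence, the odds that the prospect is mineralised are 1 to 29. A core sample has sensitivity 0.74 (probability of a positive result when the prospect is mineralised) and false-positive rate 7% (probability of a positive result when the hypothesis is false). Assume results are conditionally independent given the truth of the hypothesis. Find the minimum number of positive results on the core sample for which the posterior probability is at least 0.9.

Prior odds = 1/29.
Likelihood ratio of a positive result = 0.74/0.07 = 74/7.
Target posterior odds = 0.9/0.1 = 9.
Require (74/7)ⁿ ≥ 9 ÷ (1/29) = 261.
(74/7)² = 5476/49 falls short of 261 but (74/7)³ = 405224/343 reaches it, so n = 3.

3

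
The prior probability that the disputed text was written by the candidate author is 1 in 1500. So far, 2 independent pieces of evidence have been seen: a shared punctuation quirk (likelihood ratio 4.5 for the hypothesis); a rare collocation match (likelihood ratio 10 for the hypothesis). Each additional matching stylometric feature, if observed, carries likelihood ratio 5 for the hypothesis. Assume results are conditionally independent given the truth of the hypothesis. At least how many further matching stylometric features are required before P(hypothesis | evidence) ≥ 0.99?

6

Prior odds = (1/1500)/(1499/1500) = 1/1499.
Combined Bayes factor of the evidence already in hand = 4.5 × 10 = 45.
Odds after that evidence = (1/1499) × 45 = 45/1499.
Target odds = 0.99/0.01 = 99.
Need 5ⁿ ≥ 99 ÷ (45/1499) = 3297.8.
5⁵ = 3125 falls short of 3297.8 but 5⁶ = 15625 reaches it, so n = 6.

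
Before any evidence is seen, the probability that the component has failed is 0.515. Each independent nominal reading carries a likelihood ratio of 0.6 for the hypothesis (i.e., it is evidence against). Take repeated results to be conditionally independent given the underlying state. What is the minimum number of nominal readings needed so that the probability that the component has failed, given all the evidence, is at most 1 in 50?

Prior odds: 0.515 ÷ 0.485 = 103/97.
Likelihood ratio per nominal reading = 0.6.
Target odds: 0.02 ÷ 0.98 = 1/49.
Need (103/97) × 0.6ⁿ ≤ 1/49, i.e. 0.6ⁿ ≤ 97/5047.
0.6⁷ = 2187/78125 is still above 97/5047 but 0.6⁸ = 6561/390625 is at or below it, so n = 8.

8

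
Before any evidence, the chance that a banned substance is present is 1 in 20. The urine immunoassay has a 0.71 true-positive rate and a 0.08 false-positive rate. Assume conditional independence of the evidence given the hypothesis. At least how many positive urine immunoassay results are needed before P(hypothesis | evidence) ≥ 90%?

Prior odds: 0.05 ÷ 0.95 = 1/19.
Likelihood ratio of a positive result = 0.71/0.08 = 8.875.
Target odds: 0.9 ÷ 0.1 = 9.
Require 8.875ⁿ ≥ 9 ÷ (1/19) = 171.
8.875² = 78.765625 falls short of 171 but 8.875³ = 357911/512 reaches it, so n = 3.

3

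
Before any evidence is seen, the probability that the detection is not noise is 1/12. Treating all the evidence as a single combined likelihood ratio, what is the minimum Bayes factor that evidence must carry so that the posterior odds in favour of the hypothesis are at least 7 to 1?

Prior odds = (1/12)/(11/12) = 1/11.
Target odds = 7.
Required Bayes factor = 7 ÷ (1/11) = 77.

77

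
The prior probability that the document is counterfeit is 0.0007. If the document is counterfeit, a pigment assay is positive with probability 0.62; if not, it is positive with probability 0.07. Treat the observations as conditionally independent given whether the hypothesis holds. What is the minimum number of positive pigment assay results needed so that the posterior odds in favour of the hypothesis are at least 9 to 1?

5

Prior odds = 0.0007/0.9993 = 7/9993.
Likelihood ratio of a positive = 0.62/0.07 = 62/7.
Target odds = 9.
Need (7/9993) × (62/7)ⁿ ≥ 9, i.e. (62/7)ⁿ ≥ 89937/7.
(62/7)⁴ = 14776336/2401 falls short of 89937/7 but (62/7)⁵ = 916132832/16807 reaches it, so n = 5.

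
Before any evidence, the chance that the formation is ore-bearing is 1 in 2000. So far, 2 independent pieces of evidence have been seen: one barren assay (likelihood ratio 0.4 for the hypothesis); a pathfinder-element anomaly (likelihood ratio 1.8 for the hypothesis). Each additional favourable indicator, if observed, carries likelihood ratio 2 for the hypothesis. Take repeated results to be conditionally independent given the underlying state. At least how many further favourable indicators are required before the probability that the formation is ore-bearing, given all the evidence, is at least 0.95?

Prior odds = 0.0005/0.9995 = 1/1999.
Combined Bayes factor of the evidence already in hand = 0.4 × 1.8 = 0.72.
Odds after that evidence = (1/1999) × 0.72 = 18/49975.
Target odds = 0.95/0.05 = 19.
Need 2ⁿ ≥ 19 ÷ (18/49975) = 949525/18.
2¹⁵ = 32768 falls short of 949525/18 but 2¹⁶ = 65536 reaches it, so n = 16.

16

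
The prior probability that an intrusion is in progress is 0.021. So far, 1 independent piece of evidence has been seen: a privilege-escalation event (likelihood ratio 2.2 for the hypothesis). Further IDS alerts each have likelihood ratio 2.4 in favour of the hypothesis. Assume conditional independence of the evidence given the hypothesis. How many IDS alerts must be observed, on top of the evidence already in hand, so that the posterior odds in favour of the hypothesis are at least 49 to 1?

Prior odds = 0.021/0.979 = 21/979.
Bayes factor of the evidence already in hand = 2.2.
Odds after that evidence = (21/979) × 2.2 = 21/445.
Target odds = 49.
Need 2.4ⁿ ≥ 49 ÷ (21/445) = 3115/3.
2.4⁷ = 35831808/78125 falls short of 3115/3 but 2.4⁸ = 429981696/390625 reaches it, so n = 8.

8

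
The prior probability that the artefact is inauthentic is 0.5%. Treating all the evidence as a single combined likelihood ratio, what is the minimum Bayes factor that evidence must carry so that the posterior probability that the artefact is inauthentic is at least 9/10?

Prior odds = 0.005/0.995 = 1/199.
Target odds = 0.9/0.1 = 9.
Required Bayes factor = 9 ÷ (1/199) = 1791.

1791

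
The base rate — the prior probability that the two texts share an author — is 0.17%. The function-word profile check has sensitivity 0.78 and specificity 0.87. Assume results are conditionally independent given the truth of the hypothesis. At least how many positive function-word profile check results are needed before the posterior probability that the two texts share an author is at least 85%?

5

Prior odds = 0.0017/0.9983 = 17/9983.
False-positive rate = 1 − 0.87 = 0.13; likelihood ratio of a positive = 0.78/0.13 = 6.
Target posterior odds = 0.85/0.15 = 17/3.
Need (17/9983) × 6ⁿ ≥ 17/3, i.e. 6ⁿ ≥ 9983/3.
6⁴ = 1296 falls short of 9983/3 but 6⁵ = 7776 reaches it, so n = 5.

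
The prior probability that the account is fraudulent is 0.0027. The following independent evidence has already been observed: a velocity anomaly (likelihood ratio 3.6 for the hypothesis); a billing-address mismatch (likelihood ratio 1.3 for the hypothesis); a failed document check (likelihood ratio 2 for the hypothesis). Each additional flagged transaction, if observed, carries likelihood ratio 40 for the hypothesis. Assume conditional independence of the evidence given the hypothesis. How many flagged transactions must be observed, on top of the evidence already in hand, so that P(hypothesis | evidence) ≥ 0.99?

3

Prior odds = 0.0027/0.9973 = 27/9973.
Combined Bayes factor of the evidence already in hand = 3.6 × 1.3 × 2 = 9.36.
Odds after that evidence = (27/9973) × 9.36 = 6318/249325.
Target odds = 0.99/0.01 = 99.
Need 40ⁿ ≥ 99 ÷ (6318/249325) = 2742575/702.
40² = 1600 falls short of 2742575/702 but 40³ = 64000 reaches it, so n = 3.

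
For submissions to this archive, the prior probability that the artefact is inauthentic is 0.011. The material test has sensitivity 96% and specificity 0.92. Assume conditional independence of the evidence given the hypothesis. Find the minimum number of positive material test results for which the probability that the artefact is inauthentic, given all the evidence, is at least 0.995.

4

Prior odds = 0.011/0.989 = 11/989.
False-positive rate = 1 − 0.92 = 0.08; likelihood ratio of a positive = 0.96/0.08 = 12.
Target posterior odds = 0.995/0.005 = 199.
Require 12ⁿ ≥ 199 ÷ (11/989) = 196811/11.
12³ = 1728 falls short of 196811/11 but 12⁴ = 20736 reaches it, so n = 4.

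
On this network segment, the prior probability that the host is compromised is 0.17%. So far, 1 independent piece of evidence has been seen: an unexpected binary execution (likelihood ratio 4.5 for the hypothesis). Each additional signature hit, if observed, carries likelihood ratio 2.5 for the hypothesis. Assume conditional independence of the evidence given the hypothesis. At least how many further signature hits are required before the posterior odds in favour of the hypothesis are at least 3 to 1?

Prior odds = 0.0017/0.9983 = 17/9983.
Bayes factor of the evidence already in hand = 4.5.
Odds after that evidence = (17/9983) × 4.5 = 153/19966.
Target odds = 3.
Need 2.5ⁿ ≥ 3 ÷ (153/19966) = 19966/51.
2.5⁶ = 244.140625 falls short of 19966/51 but 2.5⁷ = 610.3515625 reaches it, so n = 7.

7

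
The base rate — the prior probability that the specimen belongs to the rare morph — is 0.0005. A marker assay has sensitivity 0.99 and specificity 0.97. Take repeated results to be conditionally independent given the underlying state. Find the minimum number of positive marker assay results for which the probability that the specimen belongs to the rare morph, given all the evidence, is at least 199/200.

4

Prior odds = 0.0005/0.9995 = 1/1999.
False-positive rate = 1 − 0.97 = 0.03; likelihood ratio of a positive = 0.99/0.03 = 33.
Target posterior odds = 0.995/0.005 = 199.
Need (1/1999) × 33ⁿ ≥ 199, i.e. 33ⁿ ≥ 397801.
33³ = 35937 falls short of 397801 but 33⁴ = 1185921 reaches it, so n = 4.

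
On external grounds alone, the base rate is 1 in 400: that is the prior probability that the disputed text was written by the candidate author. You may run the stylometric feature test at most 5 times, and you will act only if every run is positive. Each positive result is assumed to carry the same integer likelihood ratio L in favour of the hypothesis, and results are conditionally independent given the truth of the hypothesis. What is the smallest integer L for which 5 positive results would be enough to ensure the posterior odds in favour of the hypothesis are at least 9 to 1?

6

Prior odds = 0.0025/0.9975 = 1/399.
Target odds = 9.
Need L⁵ ≥ 9 ÷ (1/399) = 3591.
5⁵ = 3125 < 3591 ≤ 7776 = 6⁵, so L = 6.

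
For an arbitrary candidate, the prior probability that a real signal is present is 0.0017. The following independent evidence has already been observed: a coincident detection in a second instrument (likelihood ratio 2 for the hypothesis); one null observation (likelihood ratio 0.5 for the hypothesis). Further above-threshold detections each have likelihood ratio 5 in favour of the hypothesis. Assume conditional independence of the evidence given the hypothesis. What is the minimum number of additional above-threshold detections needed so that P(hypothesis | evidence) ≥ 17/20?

Prior odds = 0.0017/0.9983 = 17/9983.
Combined Bayes factor of the evidence already in hand = 2 × 0.5 = 1.
Odds after that evidence = (17/9983) × 1 = 17/9983.
Target odds = 0.85/0.15 = 17/3.
Need 5ⁿ ≥ 17/3 ÷ (17/9983) = 9983/3.
5⁵ = 3125 falls short of 9983/3 but 5⁶ = 15625 reaches it, so n = 6.

6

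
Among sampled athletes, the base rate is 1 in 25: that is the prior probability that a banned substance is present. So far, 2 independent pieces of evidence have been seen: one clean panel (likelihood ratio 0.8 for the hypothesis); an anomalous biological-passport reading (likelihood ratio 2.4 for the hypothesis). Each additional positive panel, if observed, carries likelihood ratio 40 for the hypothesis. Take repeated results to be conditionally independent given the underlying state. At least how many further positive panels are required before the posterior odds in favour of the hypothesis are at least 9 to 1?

Prior odds = 0.04/0.96 = 1/24.
Combined Bayes factor of the evidence already in hand = 0.8 × 2.4 = 1.92.
Odds after that evidence = (1/24) × 1.92 = 0.08.
Target odds = 9.
Need 40ⁿ ≥ 9 ÷ 0.08 = 112.5.
40¹ = 40 falls short of 112.5 but 40² = 1600 reaches it, so n = 2.

2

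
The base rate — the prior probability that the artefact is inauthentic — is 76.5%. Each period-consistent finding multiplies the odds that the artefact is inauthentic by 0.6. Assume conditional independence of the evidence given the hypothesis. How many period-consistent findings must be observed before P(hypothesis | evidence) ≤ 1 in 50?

10

Prior odds = 0.765/0.235 = 153/47.
Likelihood ratio per period-consistent finding = 0.6.
Target posterior odds = 0.02/0.98 = 1/49.
Need (153/47) × 0.6ⁿ ≤ 1/49, i.e. 0.6ⁿ ≤ 47/7497.
0.6⁹ = 19683/1953125 is still above 47/7497 but 0.6¹⁰ = 59049/9765625 is at or below it, so n = 10.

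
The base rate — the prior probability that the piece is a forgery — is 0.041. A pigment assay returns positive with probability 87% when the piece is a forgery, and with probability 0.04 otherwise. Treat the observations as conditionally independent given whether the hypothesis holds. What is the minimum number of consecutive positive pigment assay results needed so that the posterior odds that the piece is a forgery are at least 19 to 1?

Prior odds: 0.041 ÷ 0.959 = 41/959.
Likelihood ratio of a positive result = 0.87/0.04 = 21.75.
Target odds = 19.
Require 21.75ⁿ ≥ 19 ÷ (41/959) = 18221/41.
21.75¹ = 21.75 falls short of 18221/41 but 21.75² = 473.0625 reaches it, so n = 2.

2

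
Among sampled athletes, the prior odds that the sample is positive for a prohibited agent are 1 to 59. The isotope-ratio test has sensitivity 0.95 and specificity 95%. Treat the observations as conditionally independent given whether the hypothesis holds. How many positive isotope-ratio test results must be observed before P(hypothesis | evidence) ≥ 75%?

Prior odds = 1/59.
False-positive rate = 1 − 0.95 = 0.05; likelihood ratio of a positive = 0.95/0.05 = 19.
Target posterior odds = 0.75/0.25 = 3.
Need (1/59) × 19ⁿ ≥ 3, i.e. 19ⁿ ≥ 177.
19¹ = 19 falls short of 177 but 19² = 361 reaches it, so n = 2.

2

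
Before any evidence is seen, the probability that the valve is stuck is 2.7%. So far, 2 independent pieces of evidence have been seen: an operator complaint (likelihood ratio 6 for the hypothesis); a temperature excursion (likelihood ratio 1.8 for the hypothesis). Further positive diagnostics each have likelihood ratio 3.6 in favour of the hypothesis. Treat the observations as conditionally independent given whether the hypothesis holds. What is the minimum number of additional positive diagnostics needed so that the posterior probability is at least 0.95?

4

Prior odds = 0.027/0.973 = 27/973.
Combined Bayes factor of the evidence already in hand = 6 × 1.8 = 10.8.
Odds after that evidence = (27/973) × 10.8 = 1458/4865.
Target odds = 0.95/0.05 = 19.
Need 3.6ⁿ ≥ 19 ÷ (1458/4865) = 92435/1458.
3.6³ = 46.656 falls short of 92435/1458 but 3.6⁴ = 167.9616 reaches it, so n = 4.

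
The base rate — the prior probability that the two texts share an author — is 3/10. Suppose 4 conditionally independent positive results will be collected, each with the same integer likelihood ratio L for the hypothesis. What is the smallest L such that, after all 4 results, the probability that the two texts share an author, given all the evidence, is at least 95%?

3

Prior odds = 0.3/0.7 = 3/7.
Target odds = 0.95/0.05 = 19.
Need L⁴ ≥ 19 ÷ (3/7) = 133/3.
2⁴ = 16 < 133/3 ≤ 81 = 3⁴, so L = 3.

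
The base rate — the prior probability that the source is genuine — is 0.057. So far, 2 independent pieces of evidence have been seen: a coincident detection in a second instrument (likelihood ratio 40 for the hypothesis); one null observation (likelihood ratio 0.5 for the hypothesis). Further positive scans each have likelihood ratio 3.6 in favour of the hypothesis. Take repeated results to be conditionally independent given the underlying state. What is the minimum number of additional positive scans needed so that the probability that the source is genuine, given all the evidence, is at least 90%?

2

Prior odds = 0.057/0.943 = 57/943.
Combined Bayes factor of the evidence already in hand = 40 × 0.5 = 20.
Odds after that evidence = (57/943) × 20 = 1140/943.
Target odds = 0.9/0.1 = 9.
Need 3.6ⁿ ≥ 9 ÷ (1140/943) = 2829/380.
3.6¹ = 3.6 falls short of 2829/380 but 3.6² = 12.96 reaches it, so n = 2.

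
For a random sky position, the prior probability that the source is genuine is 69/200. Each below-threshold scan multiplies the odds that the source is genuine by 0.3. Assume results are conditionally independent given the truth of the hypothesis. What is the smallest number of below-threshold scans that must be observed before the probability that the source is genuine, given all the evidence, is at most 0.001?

6

Prior odds = 0.345/0.655 = 69/131.
Likelihood ratio per below-threshold scan = 0.3.
Target odds: 0.001 ÷ 0.999 = 1/999.
Need (69/131) × 0.3ⁿ ≤ 1/999, i.e. 0.3ⁿ ≤ 131/68931.
0.3⁵ = 243/100000 is still above 131/68931 but 0.3⁶ = 729/1000000 is at or below it, so n = 6.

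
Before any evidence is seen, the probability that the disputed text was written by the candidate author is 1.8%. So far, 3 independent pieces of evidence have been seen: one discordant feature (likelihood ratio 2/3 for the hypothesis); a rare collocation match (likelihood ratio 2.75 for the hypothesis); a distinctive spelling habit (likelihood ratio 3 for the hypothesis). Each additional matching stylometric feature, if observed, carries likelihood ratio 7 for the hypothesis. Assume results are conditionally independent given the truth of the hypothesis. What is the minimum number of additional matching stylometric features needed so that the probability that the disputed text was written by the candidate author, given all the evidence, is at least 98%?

Prior odds = 0.018/0.982 = 9/491.
Combined Bayes factor of the evidence already in hand = (2/3) × 2.75 × 3 = 5.5.
Odds after that evidence = (9/491) × 5.5 = 99/982.
Target odds = 0.98/0.02 = 49.
Need 7ⁿ ≥ 49 ÷ (99/982) = 48118/99.
7³ = 343 falls short of 48118/99 but 7⁴ = 2401 reaches it, so n = 4.

4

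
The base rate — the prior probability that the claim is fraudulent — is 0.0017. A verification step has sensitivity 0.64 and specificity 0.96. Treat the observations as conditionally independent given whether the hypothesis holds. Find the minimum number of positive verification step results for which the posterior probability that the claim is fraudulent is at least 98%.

Prior odds: 0.0017 ÷ 0.9983 = 17/9983.
False-positive rate = 1 − 0.96 = 0.04; likelihood ratio of a positive = 0.64/0.04 = 16.
Target odds: 0.98 ÷ 0.02 = 49.
Require 16ⁿ ≥ 49 ÷ (17/9983) = 489167/17.
16³ = 4096 falls short of 489167/17 but 16⁴ = 65536 reaches it, so n = 4.

4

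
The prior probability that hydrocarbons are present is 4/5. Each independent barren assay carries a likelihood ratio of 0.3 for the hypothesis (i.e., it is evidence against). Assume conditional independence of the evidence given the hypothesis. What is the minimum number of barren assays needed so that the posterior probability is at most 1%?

Prior odds = 0.8/0.2 = 4.
Likelihood ratio per barren assay = 0.3.
Target posterior odds = 0.01/0.99 = 1/99.
Need 4 × 0.3ⁿ ≤ 1/99, i.e. 0.3ⁿ ≤ 1/396.
0.3⁴ = 0.0081 is still above 1/396 but 0.3⁵ = 243/100000 is at or below it, so n = 5.

5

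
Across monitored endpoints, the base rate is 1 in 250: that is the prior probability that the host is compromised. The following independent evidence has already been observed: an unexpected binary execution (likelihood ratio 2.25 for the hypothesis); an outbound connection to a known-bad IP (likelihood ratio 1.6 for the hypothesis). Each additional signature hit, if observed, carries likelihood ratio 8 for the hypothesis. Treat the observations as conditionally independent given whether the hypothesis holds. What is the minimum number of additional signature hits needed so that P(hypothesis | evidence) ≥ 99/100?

Prior odds = 0.004/0.996 = 1/249.
Combined Bayes factor of the evidence already in hand = 2.25 × 1.6 = 3.6.
Odds after that evidence = (1/249) × 3.6 = 6/415.
Target odds = 0.99/0.01 = 99.
Need 8ⁿ ≥ 99 ÷ (6/415) = 6847.5.
8⁴ = 4096 falls short of 6847.5 but 8⁵ = 32768 reaches it, so n = 5.

5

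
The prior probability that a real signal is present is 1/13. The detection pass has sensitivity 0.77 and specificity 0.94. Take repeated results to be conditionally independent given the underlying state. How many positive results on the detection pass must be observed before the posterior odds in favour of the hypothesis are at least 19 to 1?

Prior odds = (1/13)/(12/13) = 1/12.
False-positive rate = 1 − 0.94 = 0.06; likelihood ratio of a positive = 0.77/0.06 = 77/6.
Target odds = 19.
Require (77/6)ⁿ ≥ 19 ÷ (1/12) = 228.
(77/6)² = 5929/36 falls short of 228 but (77/6)³ = 456533/216 reaches it, so n = 3.

3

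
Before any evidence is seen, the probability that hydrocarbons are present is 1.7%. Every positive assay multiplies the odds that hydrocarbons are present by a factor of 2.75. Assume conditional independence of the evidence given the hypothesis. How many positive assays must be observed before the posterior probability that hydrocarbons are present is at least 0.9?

7

Prior odds = 0.017/0.983 = 17/983.
Likelihood ratio per positive assay = 2.75.
Target odds: 0.9 ÷ 0.1 = 9.
Require 2.75ⁿ ≥ 9 ÷ (17/983) = 8847/17.
2.75⁶ = 1771561/4096 falls short of 8847/17 but 2.75⁷ = 19487171/16384 reaches it, so n = 7.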